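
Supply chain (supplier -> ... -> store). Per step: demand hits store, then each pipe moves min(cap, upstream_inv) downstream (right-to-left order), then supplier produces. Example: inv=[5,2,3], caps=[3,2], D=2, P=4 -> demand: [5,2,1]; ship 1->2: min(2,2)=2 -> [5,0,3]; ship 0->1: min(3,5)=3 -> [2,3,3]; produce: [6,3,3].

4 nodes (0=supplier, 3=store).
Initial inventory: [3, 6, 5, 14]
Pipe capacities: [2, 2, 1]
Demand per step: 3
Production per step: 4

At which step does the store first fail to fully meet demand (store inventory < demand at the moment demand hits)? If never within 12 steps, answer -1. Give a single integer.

Step 1: demand=3,sold=3 ship[2->3]=1 ship[1->2]=2 ship[0->1]=2 prod=4 -> [5 6 6 12]
Step 2: demand=3,sold=3 ship[2->3]=1 ship[1->2]=2 ship[0->1]=2 prod=4 -> [7 6 7 10]
Step 3: demand=3,sold=3 ship[2->3]=1 ship[1->2]=2 ship[0->1]=2 prod=4 -> [9 6 8 8]
Step 4: demand=3,sold=3 ship[2->3]=1 ship[1->2]=2 ship[0->1]=2 prod=4 -> [11 6 9 6]
Step 5: demand=3,sold=3 ship[2->3]=1 ship[1->2]=2 ship[0->1]=2 prod=4 -> [13 6 10 4]
Step 6: demand=3,sold=3 ship[2->3]=1 ship[1->2]=2 ship[0->1]=2 prod=4 -> [15 6 11 2]
Step 7: demand=3,sold=2 ship[2->3]=1 ship[1->2]=2 ship[0->1]=2 prod=4 -> [17 6 12 1]
Step 8: demand=3,sold=1 ship[2->3]=1 ship[1->2]=2 ship[0->1]=2 prod=4 -> [19 6 13 1]
Step 9: demand=3,sold=1 ship[2->3]=1 ship[1->2]=2 ship[0->1]=2 prod=4 -> [21 6 14 1]
Step 10: demand=3,sold=1 ship[2->3]=1 ship[1->2]=2 ship[0->1]=2 prod=4 -> [23 6 15 1]
Step 11: demand=3,sold=1 ship[2->3]=1 ship[1->2]=2 ship[0->1]=2 prod=4 -> [25 6 16 1]
Step 12: demand=3,sold=1 ship[2->3]=1 ship[1->2]=2 ship[0->1]=2 prod=4 -> [27 6 17 1]
First stockout at step 7

7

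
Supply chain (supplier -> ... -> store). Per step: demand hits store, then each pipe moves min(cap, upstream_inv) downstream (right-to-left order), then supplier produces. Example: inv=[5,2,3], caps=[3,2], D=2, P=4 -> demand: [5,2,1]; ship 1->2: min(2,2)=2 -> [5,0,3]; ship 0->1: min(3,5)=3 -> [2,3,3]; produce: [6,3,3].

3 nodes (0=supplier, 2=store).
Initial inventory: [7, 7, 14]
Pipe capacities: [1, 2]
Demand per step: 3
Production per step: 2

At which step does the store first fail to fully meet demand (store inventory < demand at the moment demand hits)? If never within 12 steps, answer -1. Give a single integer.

Step 1: demand=3,sold=3 ship[1->2]=2 ship[0->1]=1 prod=2 -> [8 6 13]
Step 2: demand=3,sold=3 ship[1->2]=2 ship[0->1]=1 prod=2 -> [9 5 12]
Step 3: demand=3,sold=3 ship[1->2]=2 ship[0->1]=1 prod=2 -> [10 4 11]
Step 4: demand=3,sold=3 ship[1->2]=2 ship[0->1]=1 prod=2 -> [11 3 10]
Step 5: demand=3,sold=3 ship[1->2]=2 ship[0->1]=1 prod=2 -> [12 2 9]
Step 6: demand=3,sold=3 ship[1->2]=2 ship[0->1]=1 prod=2 -> [13 1 8]
Step 7: demand=3,sold=3 ship[1->2]=1 ship[0->1]=1 prod=2 -> [14 1 6]
Step 8: demand=3,sold=3 ship[1->2]=1 ship[0->1]=1 prod=2 -> [15 1 4]
Step 9: demand=3,sold=3 ship[1->2]=1 ship[0->1]=1 prod=2 -> [16 1 2]
Step 10: demand=3,sold=2 ship[1->2]=1 ship[0->1]=1 prod=2 -> [17 1 1]
Step 11: demand=3,sold=1 ship[1->2]=1 ship[0->1]=1 prod=2 -> [18 1 1]
Step 12: demand=3,sold=1 ship[1->2]=1 ship[0->1]=1 prod=2 -> [19 1 1]
First stockout at step 10

10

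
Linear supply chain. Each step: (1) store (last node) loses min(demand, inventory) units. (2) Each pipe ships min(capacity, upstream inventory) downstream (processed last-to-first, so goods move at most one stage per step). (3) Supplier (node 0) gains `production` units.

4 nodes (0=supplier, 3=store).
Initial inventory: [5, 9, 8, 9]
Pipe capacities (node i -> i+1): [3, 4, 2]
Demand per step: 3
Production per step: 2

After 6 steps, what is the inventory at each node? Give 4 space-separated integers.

Step 1: demand=3,sold=3 ship[2->3]=2 ship[1->2]=4 ship[0->1]=3 prod=2 -> inv=[4 8 10 8]
Step 2: demand=3,sold=3 ship[2->3]=2 ship[1->2]=4 ship[0->1]=3 prod=2 -> inv=[3 7 12 7]
Step 3: demand=3,sold=3 ship[2->3]=2 ship[1->2]=4 ship[0->1]=3 prod=2 -> inv=[2 6 14 6]
Step 4: demand=3,sold=3 ship[2->3]=2 ship[1->2]=4 ship[0->1]=2 prod=2 -> inv=[2 4 16 5]
Step 5: demand=3,sold=3 ship[2->3]=2 ship[1->2]=4 ship[0->1]=2 prod=2 -> inv=[2 2 18 4]
Step 6: demand=3,sold=3 ship[2->3]=2 ship[1->2]=2 ship[0->1]=2 prod=2 -> inv=[2 2 18 3]

2 2 18 3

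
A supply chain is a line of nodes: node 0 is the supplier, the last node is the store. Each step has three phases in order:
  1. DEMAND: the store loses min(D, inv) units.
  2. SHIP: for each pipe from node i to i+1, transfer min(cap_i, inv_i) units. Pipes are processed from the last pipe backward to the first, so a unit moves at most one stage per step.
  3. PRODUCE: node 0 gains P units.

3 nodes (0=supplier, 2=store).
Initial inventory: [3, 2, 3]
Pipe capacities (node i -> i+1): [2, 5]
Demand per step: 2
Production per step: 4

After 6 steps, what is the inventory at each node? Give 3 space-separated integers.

Step 1: demand=2,sold=2 ship[1->2]=2 ship[0->1]=2 prod=4 -> inv=[5 2 3]
Step 2: demand=2,sold=2 ship[1->2]=2 ship[0->1]=2 prod=4 -> inv=[7 2 3]
Step 3: demand=2,sold=2 ship[1->2]=2 ship[0->1]=2 prod=4 -> inv=[9 2 3]
Step 4: demand=2,sold=2 ship[1->2]=2 ship[0->1]=2 prod=4 -> inv=[11 2 3]
Step 5: demand=2,sold=2 ship[1->2]=2 ship[0->1]=2 prod=4 -> inv=[13 2 3]
Step 6: demand=2,sold=2 ship[1->2]=2 ship[0->1]=2 prod=4 -> inv=[15 2 3]

15 2 3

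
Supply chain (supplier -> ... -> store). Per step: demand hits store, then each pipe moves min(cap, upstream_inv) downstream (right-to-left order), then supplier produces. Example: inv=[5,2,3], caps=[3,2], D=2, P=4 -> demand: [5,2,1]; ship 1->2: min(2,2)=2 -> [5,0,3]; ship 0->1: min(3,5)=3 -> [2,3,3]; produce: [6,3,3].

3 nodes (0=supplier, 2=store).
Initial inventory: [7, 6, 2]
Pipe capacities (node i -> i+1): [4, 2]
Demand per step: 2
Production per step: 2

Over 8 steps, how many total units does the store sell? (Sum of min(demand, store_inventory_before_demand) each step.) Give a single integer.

Step 1: sold=2 (running total=2) -> [5 8 2]
Step 2: sold=2 (running total=4) -> [3 10 2]
Step 3: sold=2 (running total=6) -> [2 11 2]
Step 4: sold=2 (running total=8) -> [2 11 2]
Step 5: sold=2 (running total=10) -> [2 11 2]
Step 6: sold=2 (running total=12) -> [2 11 2]
Step 7: sold=2 (running total=14) -> [2 11 2]
Step 8: sold=2 (running total=16) -> [2 11 2]

Answer: 16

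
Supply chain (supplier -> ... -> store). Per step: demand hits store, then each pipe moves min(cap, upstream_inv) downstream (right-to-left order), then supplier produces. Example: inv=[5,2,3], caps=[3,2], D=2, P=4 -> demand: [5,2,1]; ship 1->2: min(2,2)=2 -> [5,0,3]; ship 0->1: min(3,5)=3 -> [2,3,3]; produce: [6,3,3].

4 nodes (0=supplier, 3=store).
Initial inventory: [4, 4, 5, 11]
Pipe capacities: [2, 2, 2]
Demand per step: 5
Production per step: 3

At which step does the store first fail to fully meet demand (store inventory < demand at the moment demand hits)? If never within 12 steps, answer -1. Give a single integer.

Step 1: demand=5,sold=5 ship[2->3]=2 ship[1->2]=2 ship[0->1]=2 prod=3 -> [5 4 5 8]
Step 2: demand=5,sold=5 ship[2->3]=2 ship[1->2]=2 ship[0->1]=2 prod=3 -> [6 4 5 5]
Step 3: demand=5,sold=5 ship[2->3]=2 ship[1->2]=2 ship[0->1]=2 prod=3 -> [7 4 5 2]
Step 4: demand=5,sold=2 ship[2->3]=2 ship[1->2]=2 ship[0->1]=2 prod=3 -> [8 4 5 2]
Step 5: demand=5,sold=2 ship[2->3]=2 ship[1->2]=2 ship[0->1]=2 prod=3 -> [9 4 5 2]
Step 6: demand=5,sold=2 ship[2->3]=2 ship[1->2]=2 ship[0->1]=2 prod=3 -> [10 4 5 2]
Step 7: demand=5,sold=2 ship[2->3]=2 ship[1->2]=2 ship[0->1]=2 prod=3 -> [11 4 5 2]
Step 8: demand=5,sold=2 ship[2->3]=2 ship[1->2]=2 ship[0->1]=2 prod=3 -> [12 4 5 2]
Step 9: demand=5,sold=2 ship[2->3]=2 ship[1->2]=2 ship[0->1]=2 prod=3 -> [13 4 5 2]
Step 10: demand=5,sold=2 ship[2->3]=2 ship[1->2]=2 ship[0->1]=2 prod=3 -> [14 4 5 2]
Step 11: demand=5,sold=2 ship[2->3]=2 ship[1->2]=2 ship[0->1]=2 prod=3 -> [15 4 5 2]
Step 12: demand=5,sold=2 ship[2->3]=2 ship[1->2]=2 ship[0->1]=2 prod=3 -> [16 4 5 2]
First stockout at step 4

4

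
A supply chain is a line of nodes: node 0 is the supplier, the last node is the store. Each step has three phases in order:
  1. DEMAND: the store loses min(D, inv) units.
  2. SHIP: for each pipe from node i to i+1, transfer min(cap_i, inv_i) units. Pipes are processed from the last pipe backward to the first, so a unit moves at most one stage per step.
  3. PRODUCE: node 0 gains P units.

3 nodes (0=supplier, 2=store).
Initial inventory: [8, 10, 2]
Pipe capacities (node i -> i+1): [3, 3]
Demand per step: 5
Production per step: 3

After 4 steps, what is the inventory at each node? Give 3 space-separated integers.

Step 1: demand=5,sold=2 ship[1->2]=3 ship[0->1]=3 prod=3 -> inv=[8 10 3]
Step 2: demand=5,sold=3 ship[1->2]=3 ship[0->1]=3 prod=3 -> inv=[8 10 3]
Step 3: demand=5,sold=3 ship[1->2]=3 ship[0->1]=3 prod=3 -> inv=[8 10 3]
Step 4: demand=5,sold=3 ship[1->2]=3 ship[0->1]=3 prod=3 -> inv=[8 10 3]

8 10 3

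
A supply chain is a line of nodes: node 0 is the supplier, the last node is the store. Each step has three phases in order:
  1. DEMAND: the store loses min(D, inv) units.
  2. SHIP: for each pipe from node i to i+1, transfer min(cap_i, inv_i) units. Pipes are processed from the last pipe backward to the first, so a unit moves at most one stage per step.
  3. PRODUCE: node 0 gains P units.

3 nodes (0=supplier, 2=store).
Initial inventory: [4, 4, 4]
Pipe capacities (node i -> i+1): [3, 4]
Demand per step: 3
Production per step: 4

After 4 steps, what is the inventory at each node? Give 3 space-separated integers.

Step 1: demand=3,sold=3 ship[1->2]=4 ship[0->1]=3 prod=4 -> inv=[5 3 5]
Step 2: demand=3,sold=3 ship[1->2]=3 ship[0->1]=3 prod=4 -> inv=[6 3 5]
Step 3: demand=3,sold=3 ship[1->2]=3 ship[0->1]=3 prod=4 -> inv=[7 3 5]
Step 4: demand=3,sold=3 ship[1->2]=3 ship[0->1]=3 prod=4 -> inv=[8 3 5]

8 3 5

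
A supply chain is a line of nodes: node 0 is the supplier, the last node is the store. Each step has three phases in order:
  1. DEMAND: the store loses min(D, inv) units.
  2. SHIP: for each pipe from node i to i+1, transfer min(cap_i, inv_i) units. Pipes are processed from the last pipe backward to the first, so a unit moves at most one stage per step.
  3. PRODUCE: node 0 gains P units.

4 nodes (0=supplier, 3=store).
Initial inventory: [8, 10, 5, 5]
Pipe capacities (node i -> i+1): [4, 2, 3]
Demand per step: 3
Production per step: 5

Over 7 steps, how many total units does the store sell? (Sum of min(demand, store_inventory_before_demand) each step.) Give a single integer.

Step 1: sold=3 (running total=3) -> [9 12 4 5]
Step 2: sold=3 (running total=6) -> [10 14 3 5]
Step 3: sold=3 (running total=9) -> [11 16 2 5]
Step 4: sold=3 (running total=12) -> [12 18 2 4]
Step 5: sold=3 (running total=15) -> [13 20 2 3]
Step 6: sold=3 (running total=18) -> [14 22 2 2]
Step 7: sold=2 (running total=20) -> [15 24 2 2]

Answer: 20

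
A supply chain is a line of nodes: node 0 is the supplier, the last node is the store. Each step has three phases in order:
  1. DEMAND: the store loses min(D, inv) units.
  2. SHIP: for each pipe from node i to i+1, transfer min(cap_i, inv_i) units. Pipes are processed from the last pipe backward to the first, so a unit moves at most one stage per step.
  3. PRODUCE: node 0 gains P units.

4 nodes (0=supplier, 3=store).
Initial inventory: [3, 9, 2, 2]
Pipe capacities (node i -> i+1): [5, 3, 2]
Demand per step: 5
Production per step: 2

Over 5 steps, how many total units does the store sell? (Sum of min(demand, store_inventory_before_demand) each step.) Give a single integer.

Step 1: sold=2 (running total=2) -> [2 9 3 2]
Step 2: sold=2 (running total=4) -> [2 8 4 2]
Step 3: sold=2 (running total=6) -> [2 7 5 2]
Step 4: sold=2 (running total=8) -> [2 6 6 2]
Step 5: sold=2 (running total=10) -> [2 5 7 2]

Answer: 10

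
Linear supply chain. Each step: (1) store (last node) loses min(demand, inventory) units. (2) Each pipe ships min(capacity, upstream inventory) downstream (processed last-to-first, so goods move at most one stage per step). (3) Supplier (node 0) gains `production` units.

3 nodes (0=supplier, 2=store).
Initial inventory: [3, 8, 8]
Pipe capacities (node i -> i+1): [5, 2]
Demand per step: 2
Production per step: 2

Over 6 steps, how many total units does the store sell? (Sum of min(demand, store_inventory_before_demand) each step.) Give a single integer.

Answer: 12

Derivation:
Step 1: sold=2 (running total=2) -> [2 9 8]
Step 2: sold=2 (running total=4) -> [2 9 8]
Step 3: sold=2 (running total=6) -> [2 9 8]
Step 4: sold=2 (running total=8) -> [2 9 8]
Step 5: sold=2 (running total=10) -> [2 9 8]
Step 6: sold=2 (running total=12) -> [2 9 8]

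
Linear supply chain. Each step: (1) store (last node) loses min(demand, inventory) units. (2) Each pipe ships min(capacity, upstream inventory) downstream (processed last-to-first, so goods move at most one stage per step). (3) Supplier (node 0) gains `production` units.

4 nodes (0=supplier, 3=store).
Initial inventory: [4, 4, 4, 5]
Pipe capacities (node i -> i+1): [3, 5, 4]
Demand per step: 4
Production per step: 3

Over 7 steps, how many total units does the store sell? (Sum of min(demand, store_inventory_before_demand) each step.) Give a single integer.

Step 1: sold=4 (running total=4) -> [4 3 4 5]
Step 2: sold=4 (running total=8) -> [4 3 3 5]
Step 3: sold=4 (running total=12) -> [4 3 3 4]
Step 4: sold=4 (running total=16) -> [4 3 3 3]
Step 5: sold=3 (running total=19) -> [4 3 3 3]
Step 6: sold=3 (running total=22) -> [4 3 3 3]
Step 7: sold=3 (running total=25) -> [4 3 3 3]

Answer: 25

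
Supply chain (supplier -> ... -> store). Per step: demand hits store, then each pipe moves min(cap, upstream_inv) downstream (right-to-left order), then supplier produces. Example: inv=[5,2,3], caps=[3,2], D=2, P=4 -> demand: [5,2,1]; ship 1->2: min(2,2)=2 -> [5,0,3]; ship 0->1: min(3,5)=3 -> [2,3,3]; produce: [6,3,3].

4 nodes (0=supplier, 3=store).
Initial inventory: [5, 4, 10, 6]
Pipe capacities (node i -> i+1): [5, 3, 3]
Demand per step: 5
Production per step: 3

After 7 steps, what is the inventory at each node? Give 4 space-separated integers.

Step 1: demand=5,sold=5 ship[2->3]=3 ship[1->2]=3 ship[0->1]=5 prod=3 -> inv=[3 6 10 4]
Step 2: demand=5,sold=4 ship[2->3]=3 ship[1->2]=3 ship[0->1]=3 prod=3 -> inv=[3 6 10 3]
Step 3: demand=5,sold=3 ship[2->3]=3 ship[1->2]=3 ship[0->1]=3 prod=3 -> inv=[3 6 10 3]
Step 4: demand=5,sold=3 ship[2->3]=3 ship[1->2]=3 ship[0->1]=3 prod=3 -> inv=[3 6 10 3]
Step 5: demand=5,sold=3 ship[2->3]=3 ship[1->2]=3 ship[0->1]=3 prod=3 -> inv=[3 6 10 3]
Step 6: demand=5,sold=3 ship[2->3]=3 ship[1->2]=3 ship[0->1]=3 prod=3 -> inv=[3 6 10 3]
Step 7: demand=5,sold=3 ship[2->3]=3 ship[1->2]=3 ship[0->1]=3 prod=3 -> inv=[3 6 10 3]

3 6 10 3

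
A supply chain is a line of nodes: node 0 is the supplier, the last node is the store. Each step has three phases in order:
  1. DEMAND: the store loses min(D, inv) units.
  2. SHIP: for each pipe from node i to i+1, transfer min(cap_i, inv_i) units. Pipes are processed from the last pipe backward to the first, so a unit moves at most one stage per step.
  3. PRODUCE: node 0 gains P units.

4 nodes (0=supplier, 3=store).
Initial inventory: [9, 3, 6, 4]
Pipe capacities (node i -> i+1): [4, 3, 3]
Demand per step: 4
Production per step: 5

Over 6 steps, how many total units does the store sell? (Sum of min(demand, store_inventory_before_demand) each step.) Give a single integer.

Step 1: sold=4 (running total=4) -> [10 4 6 3]
Step 2: sold=3 (running total=7) -> [11 5 6 3]
Step 3: sold=3 (running total=10) -> [12 6 6 3]
Step 4: sold=3 (running total=13) -> [13 7 6 3]
Step 5: sold=3 (running total=16) -> [14 8 6 3]
Step 6: sold=3 (running total=19) -> [15 9 6 3]

Answer: 19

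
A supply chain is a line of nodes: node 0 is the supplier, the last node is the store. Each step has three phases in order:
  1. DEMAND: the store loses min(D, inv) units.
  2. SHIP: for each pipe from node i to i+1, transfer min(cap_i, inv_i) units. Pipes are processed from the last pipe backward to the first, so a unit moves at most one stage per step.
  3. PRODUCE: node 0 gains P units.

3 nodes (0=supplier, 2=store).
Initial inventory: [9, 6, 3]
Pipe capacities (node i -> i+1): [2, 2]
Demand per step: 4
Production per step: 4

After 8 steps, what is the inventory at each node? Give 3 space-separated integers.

Step 1: demand=4,sold=3 ship[1->2]=2 ship[0->1]=2 prod=4 -> inv=[11 6 2]
Step 2: demand=4,sold=2 ship[1->2]=2 ship[0->1]=2 prod=4 -> inv=[13 6 2]
Step 3: demand=4,sold=2 ship[1->2]=2 ship[0->1]=2 prod=4 -> inv=[15 6 2]
Step 4: demand=4,sold=2 ship[1->2]=2 ship[0->1]=2 prod=4 -> inv=[17 6 2]
Step 5: demand=4,sold=2 ship[1->2]=2 ship[0->1]=2 prod=4 -> inv=[19 6 2]
Step 6: demand=4,sold=2 ship[1->2]=2 ship[0->1]=2 prod=4 -> inv=[21 6 2]
Step 7: demand=4,sold=2 ship[1->2]=2 ship[0->1]=2 prod=4 -> inv=[23 6 2]
Step 8: demand=4,sold=2 ship[1->2]=2 ship[0->1]=2 prod=4 -> inv=[25 6 2]

25 6 2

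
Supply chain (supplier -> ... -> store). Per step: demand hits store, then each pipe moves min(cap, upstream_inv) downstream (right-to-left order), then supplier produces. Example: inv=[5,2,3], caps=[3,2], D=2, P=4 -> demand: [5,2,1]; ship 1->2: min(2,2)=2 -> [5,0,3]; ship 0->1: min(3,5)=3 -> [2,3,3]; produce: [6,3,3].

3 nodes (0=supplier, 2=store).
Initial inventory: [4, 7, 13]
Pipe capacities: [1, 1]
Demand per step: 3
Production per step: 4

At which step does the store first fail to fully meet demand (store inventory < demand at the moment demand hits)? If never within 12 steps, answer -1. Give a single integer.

Step 1: demand=3,sold=3 ship[1->2]=1 ship[0->1]=1 prod=4 -> [7 7 11]
Step 2: demand=3,sold=3 ship[1->2]=1 ship[0->1]=1 prod=4 -> [10 7 9]
Step 3: demand=3,sold=3 ship[1->2]=1 ship[0->1]=1 prod=4 -> [13 7 7]
Step 4: demand=3,sold=3 ship[1->2]=1 ship[0->1]=1 prod=4 -> [16 7 5]
Step 5: demand=3,sold=3 ship[1->2]=1 ship[0->1]=1 prod=4 -> [19 7 3]
Step 6: demand=3,sold=3 ship[1->2]=1 ship[0->1]=1 prod=4 -> [22 7 1]
Step 7: demand=3,sold=1 ship[1->2]=1 ship[0->1]=1 prod=4 -> [25 7 1]
Step 8: demand=3,sold=1 ship[1->2]=1 ship[0->1]=1 prod=4 -> [28 7 1]
Step 9: demand=3,sold=1 ship[1->2]=1 ship[0->1]=1 prod=4 -> [31 7 1]
Step 10: demand=3,sold=1 ship[1->2]=1 ship[0->1]=1 prod=4 -> [34 7 1]
Step 11: demand=3,sold=1 ship[1->2]=1 ship[0->1]=1 prod=4 -> [37 7 1]
Step 12: demand=3,sold=1 ship[1->2]=1 ship[0->1]=1 prod=4 -> [40 7 1]
First stockout at step 7

7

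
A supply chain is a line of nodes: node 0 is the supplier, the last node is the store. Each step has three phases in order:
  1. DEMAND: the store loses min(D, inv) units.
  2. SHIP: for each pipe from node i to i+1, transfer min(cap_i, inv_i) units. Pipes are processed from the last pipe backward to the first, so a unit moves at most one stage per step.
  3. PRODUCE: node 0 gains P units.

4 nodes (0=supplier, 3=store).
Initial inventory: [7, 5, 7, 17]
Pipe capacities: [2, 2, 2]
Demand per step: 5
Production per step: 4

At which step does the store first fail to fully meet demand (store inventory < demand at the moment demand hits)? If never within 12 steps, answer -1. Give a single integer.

Step 1: demand=5,sold=5 ship[2->3]=2 ship[1->2]=2 ship[0->1]=2 prod=4 -> [9 5 7 14]
Step 2: demand=5,sold=5 ship[2->3]=2 ship[1->2]=2 ship[0->1]=2 prod=4 -> [11 5 7 11]
Step 3: demand=5,sold=5 ship[2->3]=2 ship[1->2]=2 ship[0->1]=2 prod=4 -> [13 5 7 8]
Step 4: demand=5,sold=5 ship[2->3]=2 ship[1->2]=2 ship[0->1]=2 prod=4 -> [15 5 7 5]
Step 5: demand=5,sold=5 ship[2->3]=2 ship[1->2]=2 ship[0->1]=2 prod=4 -> [17 5 7 2]
Step 6: demand=5,sold=2 ship[2->3]=2 ship[1->2]=2 ship[0->1]=2 prod=4 -> [19 5 7 2]
Step 7: demand=5,sold=2 ship[2->3]=2 ship[1->2]=2 ship[0->1]=2 prod=4 -> [21 5 7 2]
Step 8: demand=5,sold=2 ship[2->3]=2 ship[1->2]=2 ship[0->1]=2 prod=4 -> [23 5 7 2]
Step 9: demand=5,sold=2 ship[2->3]=2 ship[1->2]=2 ship[0->1]=2 prod=4 -> [25 5 7 2]
Step 10: demand=5,sold=2 ship[2->3]=2 ship[1->2]=2 ship[0->1]=2 prod=4 -> [27 5 7 2]
Step 11: demand=5,sold=2 ship[2->3]=2 ship[1->2]=2 ship[0->1]=2 prod=4 -> [29 5 7 2]
Step 12: demand=5,sold=2 ship[2->3]=2 ship[1->2]=2 ship[0->1]=2 prod=4 -> [31 5 7 2]
First stockout at step 6

6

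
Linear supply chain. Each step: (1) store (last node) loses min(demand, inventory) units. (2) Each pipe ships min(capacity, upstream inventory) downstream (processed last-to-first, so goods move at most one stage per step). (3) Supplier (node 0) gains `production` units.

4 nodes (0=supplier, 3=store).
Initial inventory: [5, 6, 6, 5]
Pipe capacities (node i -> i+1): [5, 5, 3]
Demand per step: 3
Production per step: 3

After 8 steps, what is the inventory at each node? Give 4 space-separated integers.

Step 1: demand=3,sold=3 ship[2->3]=3 ship[1->2]=5 ship[0->1]=5 prod=3 -> inv=[3 6 8 5]
Step 2: demand=3,sold=3 ship[2->3]=3 ship[1->2]=5 ship[0->1]=3 prod=3 -> inv=[3 4 10 5]
Step 3: demand=3,sold=3 ship[2->3]=3 ship[1->2]=4 ship[0->1]=3 prod=3 -> inv=[3 3 11 5]
Step 4: demand=3,sold=3 ship[2->3]=3 ship[1->2]=3 ship[0->1]=3 prod=3 -> inv=[3 3 11 5]
Step 5: demand=3,sold=3 ship[2->3]=3 ship[1->2]=3 ship[0->1]=3 prod=3 -> inv=[3 3 11 5]
Step 6: demand=3,sold=3 ship[2->3]=3 ship[1->2]=3 ship[0->1]=3 prod=3 -> inv=[3 3 11 5]
Step 7: demand=3,sold=3 ship[2->3]=3 ship[1->2]=3 ship[0->1]=3 prod=3 -> inv=[3 3 11 5]
Step 8: demand=3,sold=3 ship[2->3]=3 ship[1->2]=3 ship[0->1]=3 prod=3 -> inv=[3 3 11 5]

3 3 11 5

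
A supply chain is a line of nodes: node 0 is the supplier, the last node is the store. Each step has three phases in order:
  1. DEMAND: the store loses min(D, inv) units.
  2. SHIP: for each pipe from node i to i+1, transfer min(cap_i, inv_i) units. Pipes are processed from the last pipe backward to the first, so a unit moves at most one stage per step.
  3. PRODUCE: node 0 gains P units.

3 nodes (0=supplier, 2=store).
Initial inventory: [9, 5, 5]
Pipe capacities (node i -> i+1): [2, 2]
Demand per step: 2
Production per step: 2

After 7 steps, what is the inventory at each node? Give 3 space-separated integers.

Step 1: demand=2,sold=2 ship[1->2]=2 ship[0->1]=2 prod=2 -> inv=[9 5 5]
Step 2: demand=2,sold=2 ship[1->2]=2 ship[0->1]=2 prod=2 -> inv=[9 5 5]
Step 3: demand=2,sold=2 ship[1->2]=2 ship[0->1]=2 prod=2 -> inv=[9 5 5]
Step 4: demand=2,sold=2 ship[1->2]=2 ship[0->1]=2 prod=2 -> inv=[9 5 5]
Step 5: demand=2,sold=2 ship[1->2]=2 ship[0->1]=2 prod=2 -> inv=[9 5 5]
Step 6: demand=2,sold=2 ship[1->2]=2 ship[0->1]=2 prod=2 -> inv=[9 5 5]
Step 7: demand=2,sold=2 ship[1->2]=2 ship[0->1]=2 prod=2 -> inv=[9 5 5]

9 5 5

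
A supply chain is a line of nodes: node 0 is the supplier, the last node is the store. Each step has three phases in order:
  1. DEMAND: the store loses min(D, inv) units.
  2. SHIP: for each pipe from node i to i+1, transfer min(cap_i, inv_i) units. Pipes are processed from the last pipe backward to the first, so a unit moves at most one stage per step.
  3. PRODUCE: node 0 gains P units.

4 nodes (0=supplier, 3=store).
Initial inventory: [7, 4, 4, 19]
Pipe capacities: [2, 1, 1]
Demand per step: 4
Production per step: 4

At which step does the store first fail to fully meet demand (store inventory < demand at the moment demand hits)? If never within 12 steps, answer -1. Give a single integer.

Step 1: demand=4,sold=4 ship[2->3]=1 ship[1->2]=1 ship[0->1]=2 prod=4 -> [9 5 4 16]
Step 2: demand=4,sold=4 ship[2->3]=1 ship[1->2]=1 ship[0->1]=2 prod=4 -> [11 6 4 13]
Step 3: demand=4,sold=4 ship[2->3]=1 ship[1->2]=1 ship[0->1]=2 prod=4 -> [13 7 4 10]
Step 4: demand=4,sold=4 ship[2->3]=1 ship[1->2]=1 ship[0->1]=2 prod=4 -> [15 8 4 7]
Step 5: demand=4,sold=4 ship[2->3]=1 ship[1->2]=1 ship[0->1]=2 prod=4 -> [17 9 4 4]
Step 6: demand=4,sold=4 ship[2->3]=1 ship[1->2]=1 ship[0->1]=2 prod=4 -> [19 10 4 1]
Step 7: demand=4,sold=1 ship[2->3]=1 ship[1->2]=1 ship[0->1]=2 prod=4 -> [21 11 4 1]
Step 8: demand=4,sold=1 ship[2->3]=1 ship[1->2]=1 ship[0->1]=2 prod=4 -> [23 12 4 1]
Step 9: demand=4,sold=1 ship[2->3]=1 ship[1->2]=1 ship[0->1]=2 prod=4 -> [25 13 4 1]
Step 10: demand=4,sold=1 ship[2->3]=1 ship[1->2]=1 ship[0->1]=2 prod=4 -> [27 14 4 1]
Step 11: demand=4,sold=1 ship[2->3]=1 ship[1->2]=1 ship[0->1]=2 prod=4 -> [29 15 4 1]
Step 12: demand=4,sold=1 ship[2->3]=1 ship[1->2]=1 ship[0->1]=2 prod=4 -> [31 16 4 1]
First stockout at step 7

7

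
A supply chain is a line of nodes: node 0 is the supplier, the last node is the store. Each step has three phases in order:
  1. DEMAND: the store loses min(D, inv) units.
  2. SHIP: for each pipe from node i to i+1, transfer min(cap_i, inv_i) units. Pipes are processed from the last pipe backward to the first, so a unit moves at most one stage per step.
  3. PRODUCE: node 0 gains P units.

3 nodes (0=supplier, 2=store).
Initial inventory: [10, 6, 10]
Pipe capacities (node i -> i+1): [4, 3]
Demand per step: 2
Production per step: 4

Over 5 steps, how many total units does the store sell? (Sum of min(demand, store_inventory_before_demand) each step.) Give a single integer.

Step 1: sold=2 (running total=2) -> [10 7 11]
Step 2: sold=2 (running total=4) -> [10 8 12]
Step 3: sold=2 (running total=6) -> [10 9 13]
Step 4: sold=2 (running total=8) -> [10 10 14]
Step 5: sold=2 (running total=10) -> [10 11 15]

Answer: 10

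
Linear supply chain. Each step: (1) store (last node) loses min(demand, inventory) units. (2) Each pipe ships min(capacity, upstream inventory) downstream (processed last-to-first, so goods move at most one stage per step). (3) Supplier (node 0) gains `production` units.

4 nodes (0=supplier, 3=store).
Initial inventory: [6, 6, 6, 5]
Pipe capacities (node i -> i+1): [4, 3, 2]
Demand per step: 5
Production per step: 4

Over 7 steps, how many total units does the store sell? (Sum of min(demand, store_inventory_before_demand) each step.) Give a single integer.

Answer: 17

Derivation:
Step 1: sold=5 (running total=5) -> [6 7 7 2]
Step 2: sold=2 (running total=7) -> [6 8 8 2]
Step 3: sold=2 (running total=9) -> [6 9 9 2]
Step 4: sold=2 (running total=11) -> [6 10 10 2]
Step 5: sold=2 (running total=13) -> [6 11 11 2]
Step 6: sold=2 (running total=15) -> [6 12 12 2]
Step 7: sold=2 (running total=17) -> [6 13 13 2]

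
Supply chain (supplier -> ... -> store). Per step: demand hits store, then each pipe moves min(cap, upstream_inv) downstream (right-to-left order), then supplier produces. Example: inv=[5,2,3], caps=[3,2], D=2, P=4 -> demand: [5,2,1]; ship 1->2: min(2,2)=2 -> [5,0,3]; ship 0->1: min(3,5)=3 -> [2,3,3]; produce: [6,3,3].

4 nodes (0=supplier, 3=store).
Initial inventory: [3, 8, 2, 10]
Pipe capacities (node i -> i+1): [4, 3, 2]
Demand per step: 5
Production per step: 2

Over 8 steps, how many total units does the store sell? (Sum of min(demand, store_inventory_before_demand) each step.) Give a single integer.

Answer: 24

Derivation:
Step 1: sold=5 (running total=5) -> [2 8 3 7]
Step 2: sold=5 (running total=10) -> [2 7 4 4]
Step 3: sold=4 (running total=14) -> [2 6 5 2]
Step 4: sold=2 (running total=16) -> [2 5 6 2]
Step 5: sold=2 (running total=18) -> [2 4 7 2]
Step 6: sold=2 (running total=20) -> [2 3 8 2]
Step 7: sold=2 (running total=22) -> [2 2 9 2]
Step 8: sold=2 (running total=24) -> [2 2 9 2]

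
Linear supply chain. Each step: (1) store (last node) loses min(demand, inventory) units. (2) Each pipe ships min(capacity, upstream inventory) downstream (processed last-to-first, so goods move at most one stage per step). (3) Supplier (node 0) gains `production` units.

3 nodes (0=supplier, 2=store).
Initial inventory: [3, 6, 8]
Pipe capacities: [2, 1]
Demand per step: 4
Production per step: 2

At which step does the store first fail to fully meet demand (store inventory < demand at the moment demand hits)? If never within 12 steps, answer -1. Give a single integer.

Step 1: demand=4,sold=4 ship[1->2]=1 ship[0->1]=2 prod=2 -> [3 7 5]
Step 2: demand=4,sold=4 ship[1->2]=1 ship[0->1]=2 prod=2 -> [3 8 2]
Step 3: demand=4,sold=2 ship[1->2]=1 ship[0->1]=2 prod=2 -> [3 9 1]
Step 4: demand=4,sold=1 ship[1->2]=1 ship[0->1]=2 prod=2 -> [3 10 1]
Step 5: demand=4,sold=1 ship[1->2]=1 ship[0->1]=2 prod=2 -> [3 11 1]
Step 6: demand=4,sold=1 ship[1->2]=1 ship[0->1]=2 prod=2 -> [3 12 1]
Step 7: demand=4,sold=1 ship[1->2]=1 ship[0->1]=2 prod=2 -> [3 13 1]
Step 8: demand=4,sold=1 ship[1->2]=1 ship[0->1]=2 prod=2 -> [3 14 1]
Step 9: demand=4,sold=1 ship[1->2]=1 ship[0->1]=2 prod=2 -> [3 15 1]
Step 10: demand=4,sold=1 ship[1->2]=1 ship[0->1]=2 prod=2 -> [3 16 1]
Step 11: demand=4,sold=1 ship[1->2]=1 ship[0->1]=2 prod=2 -> [3 17 1]
Step 12: demand=4,sold=1 ship[1->2]=1 ship[0->1]=2 prod=2 -> [3 18 1]
First stockout at step 3

3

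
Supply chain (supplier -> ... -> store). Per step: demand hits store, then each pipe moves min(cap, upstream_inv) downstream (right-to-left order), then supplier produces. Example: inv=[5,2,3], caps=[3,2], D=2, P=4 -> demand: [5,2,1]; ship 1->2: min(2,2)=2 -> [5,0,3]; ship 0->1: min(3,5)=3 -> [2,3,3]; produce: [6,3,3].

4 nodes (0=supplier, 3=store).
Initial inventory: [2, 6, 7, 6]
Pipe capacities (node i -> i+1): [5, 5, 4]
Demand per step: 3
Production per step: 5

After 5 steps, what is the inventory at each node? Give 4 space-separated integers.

Step 1: demand=3,sold=3 ship[2->3]=4 ship[1->2]=5 ship[0->1]=2 prod=5 -> inv=[5 3 8 7]
Step 2: demand=3,sold=3 ship[2->3]=4 ship[1->2]=3 ship[0->1]=5 prod=5 -> inv=[5 5 7 8]
Step 3: demand=3,sold=3 ship[2->3]=4 ship[1->2]=5 ship[0->1]=5 prod=5 -> inv=[5 5 8 9]
Step 4: demand=3,sold=3 ship[2->3]=4 ship[1->2]=5 ship[0->1]=5 prod=5 -> inv=[5 5 9 10]
Step 5: demand=3,sold=3 ship[2->3]=4 ship[1->2]=5 ship[0->1]=5 prod=5 -> inv=[5 5 10 11]

5 5 10 11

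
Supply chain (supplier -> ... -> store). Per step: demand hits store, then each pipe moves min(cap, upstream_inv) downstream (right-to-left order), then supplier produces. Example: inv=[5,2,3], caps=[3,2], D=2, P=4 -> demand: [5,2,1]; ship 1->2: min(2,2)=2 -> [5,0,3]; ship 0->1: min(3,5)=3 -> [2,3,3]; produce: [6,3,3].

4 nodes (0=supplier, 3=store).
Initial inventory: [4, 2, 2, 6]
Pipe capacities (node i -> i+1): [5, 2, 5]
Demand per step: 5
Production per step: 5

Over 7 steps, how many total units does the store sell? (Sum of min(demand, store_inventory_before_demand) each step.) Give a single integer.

Answer: 18

Derivation:
Step 1: sold=5 (running total=5) -> [5 4 2 3]
Step 2: sold=3 (running total=8) -> [5 7 2 2]
Step 3: sold=2 (running total=10) -> [5 10 2 2]
Step 4: sold=2 (running total=12) -> [5 13 2 2]
Step 5: sold=2 (running total=14) -> [5 16 2 2]
Step 6: sold=2 (running total=16) -> [5 19 2 2]
Step 7: sold=2 (running total=18) -> [5 22 2 2]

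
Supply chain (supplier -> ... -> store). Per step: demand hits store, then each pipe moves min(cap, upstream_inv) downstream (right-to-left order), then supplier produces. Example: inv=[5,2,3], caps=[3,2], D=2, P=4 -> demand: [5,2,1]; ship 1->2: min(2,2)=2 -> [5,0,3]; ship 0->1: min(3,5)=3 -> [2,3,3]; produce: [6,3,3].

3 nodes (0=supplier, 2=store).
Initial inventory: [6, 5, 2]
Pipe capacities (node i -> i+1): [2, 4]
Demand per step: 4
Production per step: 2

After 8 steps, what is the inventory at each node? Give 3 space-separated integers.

Step 1: demand=4,sold=2 ship[1->2]=4 ship[0->1]=2 prod=2 -> inv=[6 3 4]
Step 2: demand=4,sold=4 ship[1->2]=3 ship[0->1]=2 prod=2 -> inv=[6 2 3]
Step 3: demand=4,sold=3 ship[1->2]=2 ship[0->1]=2 prod=2 -> inv=[6 2 2]
Step 4: demand=4,sold=2 ship[1->2]=2 ship[0->1]=2 prod=2 -> inv=[6 2 2]
Step 5: demand=4,sold=2 ship[1->2]=2 ship[0->1]=2 prod=2 -> inv=[6 2 2]
Step 6: demand=4,sold=2 ship[1->2]=2 ship[0->1]=2 prod=2 -> inv=[6 2 2]
Step 7: demand=4,sold=2 ship[1->2]=2 ship[0->1]=2 prod=2 -> inv=[6 2 2]
Step 8: demand=4,sold=2 ship[1->2]=2 ship[0->1]=2 prod=2 -> inv=[6 2 2]

6 2 2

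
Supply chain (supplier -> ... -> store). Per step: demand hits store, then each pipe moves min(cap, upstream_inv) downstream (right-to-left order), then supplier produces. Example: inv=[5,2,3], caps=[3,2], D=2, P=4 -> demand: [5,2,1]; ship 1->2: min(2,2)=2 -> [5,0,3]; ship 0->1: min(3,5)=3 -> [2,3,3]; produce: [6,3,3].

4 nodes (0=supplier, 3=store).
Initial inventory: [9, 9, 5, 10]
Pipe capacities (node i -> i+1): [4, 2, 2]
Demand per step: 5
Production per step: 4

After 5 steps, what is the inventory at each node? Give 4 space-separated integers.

Step 1: demand=5,sold=5 ship[2->3]=2 ship[1->2]=2 ship[0->1]=4 prod=4 -> inv=[9 11 5 7]
Step 2: demand=5,sold=5 ship[2->3]=2 ship[1->2]=2 ship[0->1]=4 prod=4 -> inv=[9 13 5 4]
Step 3: demand=5,sold=4 ship[2->3]=2 ship[1->2]=2 ship[0->1]=4 prod=4 -> inv=[9 15 5 2]
Step 4: demand=5,sold=2 ship[2->3]=2 ship[1->2]=2 ship[0->1]=4 prod=4 -> inv=[9 17 5 2]
Step 5: demand=5,sold=2 ship[2->3]=2 ship[1->2]=2 ship[0->1]=4 prod=4 -> inv=[9 19 5 2]

9 19 5 2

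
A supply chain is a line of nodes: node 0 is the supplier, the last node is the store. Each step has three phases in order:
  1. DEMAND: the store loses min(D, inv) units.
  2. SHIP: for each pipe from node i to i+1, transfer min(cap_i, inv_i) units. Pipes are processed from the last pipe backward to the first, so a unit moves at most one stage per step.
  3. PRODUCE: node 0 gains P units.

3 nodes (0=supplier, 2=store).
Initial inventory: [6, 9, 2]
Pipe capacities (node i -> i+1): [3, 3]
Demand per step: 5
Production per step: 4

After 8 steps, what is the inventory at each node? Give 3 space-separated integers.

Step 1: demand=5,sold=2 ship[1->2]=3 ship[0->1]=3 prod=4 -> inv=[7 9 3]
Step 2: demand=5,sold=3 ship[1->2]=3 ship[0->1]=3 prod=4 -> inv=[8 9 3]
Step 3: demand=5,sold=3 ship[1->2]=3 ship[0->1]=3 prod=4 -> inv=[9 9 3]
Step 4: demand=5,sold=3 ship[1->2]=3 ship[0->1]=3 prod=4 -> inv=[10 9 3]
Step 5: demand=5,sold=3 ship[1->2]=3 ship[0->1]=3 prod=4 -> inv=[11 9 3]
Step 6: demand=5,sold=3 ship[1->2]=3 ship[0->1]=3 prod=4 -> inv=[12 9 3]
Step 7: demand=5,sold=3 ship[1->2]=3 ship[0->1]=3 prod=4 -> inv=[13 9 3]
Step 8: demand=5,sold=3 ship[1->2]=3 ship[0->1]=3 prod=4 -> inv=[14 9 3]

14 9 3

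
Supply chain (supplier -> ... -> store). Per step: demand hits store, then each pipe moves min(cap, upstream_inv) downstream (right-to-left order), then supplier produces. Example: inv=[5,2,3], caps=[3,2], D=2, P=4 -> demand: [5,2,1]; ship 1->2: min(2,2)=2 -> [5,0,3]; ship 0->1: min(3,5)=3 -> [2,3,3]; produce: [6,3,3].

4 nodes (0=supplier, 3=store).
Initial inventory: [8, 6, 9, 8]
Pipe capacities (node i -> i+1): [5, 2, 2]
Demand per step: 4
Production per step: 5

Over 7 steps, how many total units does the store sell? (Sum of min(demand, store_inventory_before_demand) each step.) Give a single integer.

Step 1: sold=4 (running total=4) -> [8 9 9 6]
Step 2: sold=4 (running total=8) -> [8 12 9 4]
Step 3: sold=4 (running total=12) -> [8 15 9 2]
Step 4: sold=2 (running total=14) -> [8 18 9 2]
Step 5: sold=2 (running total=16) -> [8 21 9 2]
Step 6: sold=2 (running total=18) -> [8 24 9 2]
Step 7: sold=2 (running total=20) -> [8 27 9 2]

Answer: 20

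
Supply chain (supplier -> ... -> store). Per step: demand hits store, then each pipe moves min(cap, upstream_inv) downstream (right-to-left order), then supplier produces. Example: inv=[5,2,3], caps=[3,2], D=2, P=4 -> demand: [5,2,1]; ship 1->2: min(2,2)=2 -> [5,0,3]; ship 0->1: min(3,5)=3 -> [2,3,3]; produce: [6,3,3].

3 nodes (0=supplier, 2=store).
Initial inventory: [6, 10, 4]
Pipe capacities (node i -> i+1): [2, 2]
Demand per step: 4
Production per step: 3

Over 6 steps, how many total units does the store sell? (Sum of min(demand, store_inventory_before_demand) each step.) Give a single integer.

Step 1: sold=4 (running total=4) -> [7 10 2]
Step 2: sold=2 (running total=6) -> [8 10 2]
Step 3: sold=2 (running total=8) -> [9 10 2]
Step 4: sold=2 (running total=10) -> [10 10 2]
Step 5: sold=2 (running total=12) -> [11 10 2]
Step 6: sold=2 (running total=14) -> [12 10 2]

Answer: 14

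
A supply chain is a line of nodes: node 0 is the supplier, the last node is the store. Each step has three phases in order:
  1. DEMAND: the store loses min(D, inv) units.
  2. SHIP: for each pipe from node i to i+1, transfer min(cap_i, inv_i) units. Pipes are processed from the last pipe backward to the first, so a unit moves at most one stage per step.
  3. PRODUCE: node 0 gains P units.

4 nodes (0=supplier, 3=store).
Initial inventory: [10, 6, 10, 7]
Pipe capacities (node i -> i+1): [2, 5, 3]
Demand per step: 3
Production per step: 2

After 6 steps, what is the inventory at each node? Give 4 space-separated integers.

Step 1: demand=3,sold=3 ship[2->3]=3 ship[1->2]=5 ship[0->1]=2 prod=2 -> inv=[10 3 12 7]
Step 2: demand=3,sold=3 ship[2->3]=3 ship[1->2]=3 ship[0->1]=2 prod=2 -> inv=[10 2 12 7]
Step 3: demand=3,sold=3 ship[2->3]=3 ship[1->2]=2 ship[0->1]=2 prod=2 -> inv=[10 2 11 7]
Step 4: demand=3,sold=3 ship[2->3]=3 ship[1->2]=2 ship[0->1]=2 prod=2 -> inv=[10 2 10 7]
Step 5: demand=3,sold=3 ship[2->3]=3 ship[1->2]=2 ship[0->1]=2 prod=2 -> inv=[10 2 9 7]
Step 6: demand=3,sold=3 ship[2->3]=3 ship[1->2]=2 ship[0->1]=2 prod=2 -> inv=[10 2 8 7]

10 2 8 7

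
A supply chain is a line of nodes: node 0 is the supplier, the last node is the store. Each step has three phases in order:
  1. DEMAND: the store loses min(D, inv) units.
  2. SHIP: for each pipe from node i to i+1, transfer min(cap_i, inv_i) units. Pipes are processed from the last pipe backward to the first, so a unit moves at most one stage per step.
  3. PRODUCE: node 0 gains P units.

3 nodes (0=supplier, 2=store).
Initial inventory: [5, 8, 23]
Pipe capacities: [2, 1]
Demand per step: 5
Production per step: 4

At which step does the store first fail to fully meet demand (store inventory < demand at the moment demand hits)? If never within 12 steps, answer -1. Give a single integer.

Step 1: demand=5,sold=5 ship[1->2]=1 ship[0->1]=2 prod=4 -> [7 9 19]
Step 2: demand=5,sold=5 ship[1->2]=1 ship[0->1]=2 prod=4 -> [9 10 15]
Step 3: demand=5,sold=5 ship[1->2]=1 ship[0->1]=2 prod=4 -> [11 11 11]
Step 4: demand=5,sold=5 ship[1->2]=1 ship[0->1]=2 prod=4 -> [13 12 7]
Step 5: demand=5,sold=5 ship[1->2]=1 ship[0->1]=2 prod=4 -> [15 13 3]
Step 6: demand=5,sold=3 ship[1->2]=1 ship[0->1]=2 prod=4 -> [17 14 1]
Step 7: demand=5,sold=1 ship[1->2]=1 ship[0->1]=2 prod=4 -> [19 15 1]
Step 8: demand=5,sold=1 ship[1->2]=1 ship[0->1]=2 prod=4 -> [21 16 1]
Step 9: demand=5,sold=1 ship[1->2]=1 ship[0->1]=2 prod=4 -> [23 17 1]
Step 10: demand=5,sold=1 ship[1->2]=1 ship[0->1]=2 prod=4 -> [25 18 1]
Step 11: demand=5,sold=1 ship[1->2]=1 ship[0->1]=2 prod=4 -> [27 19 1]
Step 12: demand=5,sold=1 ship[1->2]=1 ship[0->1]=2 prod=4 -> [29 20 1]
First stockout at step 6

6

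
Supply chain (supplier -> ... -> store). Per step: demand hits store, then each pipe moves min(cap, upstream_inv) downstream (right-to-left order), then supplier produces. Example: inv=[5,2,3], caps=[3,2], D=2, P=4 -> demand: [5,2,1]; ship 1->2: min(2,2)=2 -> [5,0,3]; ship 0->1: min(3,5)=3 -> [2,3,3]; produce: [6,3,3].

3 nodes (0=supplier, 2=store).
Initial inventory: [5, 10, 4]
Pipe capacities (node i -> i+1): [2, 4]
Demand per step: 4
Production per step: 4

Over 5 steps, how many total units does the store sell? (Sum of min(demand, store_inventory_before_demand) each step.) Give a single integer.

Answer: 20

Derivation:
Step 1: sold=4 (running total=4) -> [7 8 4]
Step 2: sold=4 (running total=8) -> [9 6 4]
Step 3: sold=4 (running total=12) -> [11 4 4]
Step 4: sold=4 (running total=16) -> [13 2 4]
Step 5: sold=4 (running total=20) -> [15 2 2]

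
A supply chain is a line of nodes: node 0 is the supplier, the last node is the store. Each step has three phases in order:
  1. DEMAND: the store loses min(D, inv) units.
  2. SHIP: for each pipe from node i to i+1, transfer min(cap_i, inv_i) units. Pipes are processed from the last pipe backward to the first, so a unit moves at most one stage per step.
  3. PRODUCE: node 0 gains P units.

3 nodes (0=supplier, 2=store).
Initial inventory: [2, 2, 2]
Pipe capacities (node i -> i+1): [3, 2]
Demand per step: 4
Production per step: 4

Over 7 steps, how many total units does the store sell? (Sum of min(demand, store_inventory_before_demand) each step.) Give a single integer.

Step 1: sold=2 (running total=2) -> [4 2 2]
Step 2: sold=2 (running total=4) -> [5 3 2]
Step 3: sold=2 (running total=6) -> [6 4 2]
Step 4: sold=2 (running total=8) -> [7 5 2]
Step 5: sold=2 (running total=10) -> [8 6 2]
Step 6: sold=2 (running total=12) -> [9 7 2]
Step 7: sold=2 (running total=14) -> [10 8 2]

Answer: 14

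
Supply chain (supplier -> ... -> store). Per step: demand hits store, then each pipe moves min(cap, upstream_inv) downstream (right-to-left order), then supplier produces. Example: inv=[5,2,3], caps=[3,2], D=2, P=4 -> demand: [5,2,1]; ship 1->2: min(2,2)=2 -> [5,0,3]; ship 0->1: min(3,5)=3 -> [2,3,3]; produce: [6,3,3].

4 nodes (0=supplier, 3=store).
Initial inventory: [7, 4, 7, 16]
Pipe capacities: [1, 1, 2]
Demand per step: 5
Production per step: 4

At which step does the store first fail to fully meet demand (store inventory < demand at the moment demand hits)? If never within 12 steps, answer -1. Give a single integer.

Step 1: demand=5,sold=5 ship[2->3]=2 ship[1->2]=1 ship[0->1]=1 prod=4 -> [10 4 6 13]
Step 2: demand=5,sold=5 ship[2->3]=2 ship[1->2]=1 ship[0->1]=1 prod=4 -> [13 4 5 10]
Step 3: demand=5,sold=5 ship[2->3]=2 ship[1->2]=1 ship[0->1]=1 prod=4 -> [16 4 4 7]
Step 4: demand=5,sold=5 ship[2->3]=2 ship[1->2]=1 ship[0->1]=1 prod=4 -> [19 4 3 4]
Step 5: demand=5,sold=4 ship[2->3]=2 ship[1->2]=1 ship[0->1]=1 prod=4 -> [22 4 2 2]
Step 6: demand=5,sold=2 ship[2->3]=2 ship[1->2]=1 ship[0->1]=1 prod=4 -> [25 4 1 2]
Step 7: demand=5,sold=2 ship[2->3]=1 ship[1->2]=1 ship[0->1]=1 prod=4 -> [28 4 1 1]
Step 8: demand=5,sold=1 ship[2->3]=1 ship[1->2]=1 ship[0->1]=1 prod=4 -> [31 4 1 1]
Step 9: demand=5,sold=1 ship[2->3]=1 ship[1->2]=1 ship[0->1]=1 prod=4 -> [34 4 1 1]
Step 10: demand=5,sold=1 ship[2->3]=1 ship[1->2]=1 ship[0->1]=1 prod=4 -> [37 4 1 1]
Step 11: demand=5,sold=1 ship[2->3]=1 ship[1->2]=1 ship[0->1]=1 prod=4 -> [40 4 1 1]
Step 12: demand=5,sold=1 ship[2->3]=1 ship[1->2]=1 ship[0->1]=1 prod=4 -> [43 4 1 1]
First stockout at step 5

5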